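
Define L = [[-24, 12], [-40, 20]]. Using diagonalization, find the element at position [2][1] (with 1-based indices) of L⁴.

Characteristic polynomial: μ^2 + 4μ = μ(μ + 4), so the eigenvalues are -4, 0.
μ=0: eigenvector (1, 2).
μ=-4: eigenvector (-3, -5).
P = [[1, -3], [2, -5]], D = diag(0, -4), P⁻¹ = [[-5, 3], [-2, 1]].
L⁴ = P·diag(0, 256)·P⁻¹ = [[1536, -768], [2560, -1280]].
The requested entry is 2560.

2560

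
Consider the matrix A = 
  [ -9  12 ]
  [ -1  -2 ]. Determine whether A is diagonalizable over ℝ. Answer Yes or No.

Yes

Characteristic polynomial: p(λ) = λ^2 + 11λ + 30 = (λ + 5)(λ + 6).
All 2 eigenvalues are distinct, so A is diagonalizable.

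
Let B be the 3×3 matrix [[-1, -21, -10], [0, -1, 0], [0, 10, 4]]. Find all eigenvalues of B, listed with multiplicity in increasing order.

Characteristic polynomial: p(s) = s^3 - 2s^2 - 7s - 4 = (s - 4)(s + 1)^2.
Roots (with multiplicity): -1, -1, 4.

-1, -1, 4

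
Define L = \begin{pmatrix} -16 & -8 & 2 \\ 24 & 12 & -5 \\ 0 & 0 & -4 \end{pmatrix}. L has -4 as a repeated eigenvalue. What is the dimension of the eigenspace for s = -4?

1

L + 4I = [[-12, -8, 2], [24, 16, -5], [0, 0, 0]].
This matrix has rank 2, so its null space has dimension 3 − 2 = 1.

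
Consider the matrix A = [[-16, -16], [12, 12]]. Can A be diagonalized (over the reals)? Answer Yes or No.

Characteristic polynomial: p(λ) = λ^2 + 4λ = λ(λ + 4).
All 2 eigenvalues are distinct, so A is diagonalizable.

Yes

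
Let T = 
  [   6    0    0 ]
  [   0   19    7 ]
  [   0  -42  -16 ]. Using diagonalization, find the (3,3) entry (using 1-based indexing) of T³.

-274

Characteristic polynomial: λ^3 - 9λ^2 + 8λ + 60 = (λ - 6)(λ - 5)(λ + 2), so the eigenvalues are -2, 5, 6.
λ=5: eigenvector (0, 1, -2).
λ=6: eigenvector (1, 0, 0).
λ=-2: eigenvector (0, -1, 3).
P = [[0, 1, 0], [1, 0, -1], [-2, 0, 3]], D = diag(5, 6, -2), P⁻¹ = [[0, 3, 1], [1, 0, 0], [0, 2, 1]].
T³ = P·diag(125, 216, -8)·P⁻¹ = [[216, 0, 0], [0, 391, 133], [0, -798, -274]].
The requested entry is -274.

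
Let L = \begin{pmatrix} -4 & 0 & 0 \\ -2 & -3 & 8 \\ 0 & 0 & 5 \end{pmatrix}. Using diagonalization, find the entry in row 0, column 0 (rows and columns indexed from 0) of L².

16

Characteristic polynomial: t^3 + 2t^2 - 23t - 60 = (t - 5)(t + 3)(t + 4), so the eigenvalues are -4, -3, 5.
t=-4: eigenvector (1, 2, 0).
t=-3: eigenvector (0, 1, 0).
t=5: eigenvector (0, 1, 1).
P = [[1, 0, 0], [2, 1, 1], [0, 0, 1]], D = diag(-4, -3, 5), P⁻¹ = [[1, 0, 0], [-2, 1, -1], [0, 0, 1]].
L² = P·diag(16, 9, 25)·P⁻¹ = [[16, 0, 0], [14, 9, 16], [0, 0, 25]].
The requested entry is 16.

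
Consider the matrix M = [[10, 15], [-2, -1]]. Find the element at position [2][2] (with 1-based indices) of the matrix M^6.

-53549

Characteristic polynomial: λ^2 - 9λ + 20 = (λ - 5)(λ - 4), so the eigenvalues are 4, 5.
λ=4: eigenvector (-5, 2).
λ=5: eigenvector (-3, 1).
P = [[-5, -3], [2, 1]], D = diag(4, 5), P⁻¹ = [[1, 3], [-2, -5]].
M⁶ = P·diag(4096, 15625)·P⁻¹ = [[73270, 172935], [-23058, -53549]].
The requested entry is -53549.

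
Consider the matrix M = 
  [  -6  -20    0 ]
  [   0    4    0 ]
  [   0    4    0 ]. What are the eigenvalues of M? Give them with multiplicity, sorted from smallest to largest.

Characteristic polynomial: p(λ) = λ^3 + 2λ^2 - 24λ = λ(λ - 4)(λ + 6).
Roots (with multiplicity): -6, 0, 4.

-6, 0, 4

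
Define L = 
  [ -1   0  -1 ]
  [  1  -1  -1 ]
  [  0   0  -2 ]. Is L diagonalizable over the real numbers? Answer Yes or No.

Characteristic polynomial: p(s) = s^3 + 4s^2 + 5s + 2 = (s + 1)^2(s + 2).
s = -1 has algebraic multiplicity 2; rank(L + 1I) = 2, so geometric multiplicity = 1.
Geometric multiplicity < algebraic multiplicity, so L is not diagonalizable.

No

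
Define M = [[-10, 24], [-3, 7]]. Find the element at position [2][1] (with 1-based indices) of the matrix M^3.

Characteristic polynomial: λ^2 + 3λ + 2 = (λ + 1)(λ + 2), so the eigenvalues are -2, -1.
λ=-2: eigenvector (3, 1).
λ=-1: eigenvector (-8, -3).
P = [[3, -8], [1, -3]], D = diag(-2, -1), P⁻¹ = [[3, -8], [1, -3]].
M³ = P·diag(-8, -1)·P⁻¹ = [[-64, 168], [-21, 55]].
The requested entry is -21.

-21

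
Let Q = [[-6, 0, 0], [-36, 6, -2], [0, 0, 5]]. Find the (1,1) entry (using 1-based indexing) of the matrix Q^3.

-216

Characteristic polynomial: r^3 - 5r^2 - 36r + 180 = (r - 6)(r - 5)(r + 6), so the eigenvalues are -6, 5, 6.
r=-6: eigenvector (1, 3, 0).
r=6: eigenvector (0, 1, 0).
r=5: eigenvector (0, 2, 1).
P = [[1, 0, 0], [3, 1, 2], [0, 0, 1]], D = diag(-6, 6, 5), P⁻¹ = [[1, 0, 0], [-3, 1, -2], [0, 0, 1]].
Q³ = P·diag(-216, 216, 125)·P⁻¹ = [[-216, 0, 0], [-1296, 216, -182], [0, 0, 125]].
The requested entry is -216.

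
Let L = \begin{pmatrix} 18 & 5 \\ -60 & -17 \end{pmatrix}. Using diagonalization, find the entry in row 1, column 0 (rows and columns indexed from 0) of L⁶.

Characteristic polynomial: t^2 - t - 6 = (t - 3)(t + 2), so the eigenvalues are -2, 3.
t=3: eigenvector (1, -3).
t=-2: eigenvector (-1, 4).
P = [[1, -1], [-3, 4]], D = diag(3, -2), P⁻¹ = [[4, 1], [3, 1]].
L⁶ = P·diag(729, 64)·P⁻¹ = [[2724, 665], [-7980, -1931]].
The requested entry is -7980.

-7980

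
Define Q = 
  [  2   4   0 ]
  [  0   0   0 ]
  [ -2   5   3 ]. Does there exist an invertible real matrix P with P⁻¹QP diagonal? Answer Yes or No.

Characteristic polynomial: p(μ) = μ^3 - 5μ^2 + 6μ = μ(μ - 3)(μ - 2).
All 3 eigenvalues are distinct, so Q is diagonalizable.

Yes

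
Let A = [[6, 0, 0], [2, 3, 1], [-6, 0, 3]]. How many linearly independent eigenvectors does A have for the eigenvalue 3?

1

A − 3I = [[3, 0, 0], [2, 0, 1], [-6, 0, 0]].
This matrix has rank 2, so its null space has dimension 3 − 2 = 1.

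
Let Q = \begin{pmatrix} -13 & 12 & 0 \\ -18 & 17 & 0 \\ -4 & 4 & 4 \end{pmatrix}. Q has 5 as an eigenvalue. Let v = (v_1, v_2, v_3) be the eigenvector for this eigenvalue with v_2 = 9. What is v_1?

6

Q − 5I = [[-18, 12, 0], [-18, 12, 0], [-4, 4, -1]].
Solving (Q − 5I)v = 0 gives the eigenspace spanned by (6, 9, 12).
With v_2 = 9, v = (6, 9, 12), so v_1 = 6.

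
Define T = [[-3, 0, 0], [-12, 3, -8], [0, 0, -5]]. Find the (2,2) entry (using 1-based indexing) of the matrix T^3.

27

Characteristic polynomial: μ^3 + 5μ^2 - 9μ - 45 = (μ - 3)(μ + 3)(μ + 5), so the eigenvalues are -5, -3, 3.
μ=-3: eigenvector (1, 2, 0).
μ=3: eigenvector (0, 1, 0).
μ=-5: eigenvector (0, 1, 1).
P = [[1, 0, 0], [2, 1, 1], [0, 0, 1]], D = diag(-3, 3, -5), P⁻¹ = [[1, 0, 0], [-2, 1, -1], [0, 0, 1]].
T³ = P·diag(-27, 27, -125)·P⁻¹ = [[-27, 0, 0], [-108, 27, -152], [0, 0, -125]].
The requested entry is 27.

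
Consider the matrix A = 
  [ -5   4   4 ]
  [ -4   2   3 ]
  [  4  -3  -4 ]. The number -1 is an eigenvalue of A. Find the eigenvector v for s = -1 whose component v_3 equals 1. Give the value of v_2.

A + 1I = [[-4, 4, 4], [-4, 3, 3], [4, -3, -3]].
Solving (A + 1I)v = 0 gives the eigenspace spanned by (0, -1, 1).
With v_3 = 1, v = (0, -1, 1), so v_2 = -1.

-1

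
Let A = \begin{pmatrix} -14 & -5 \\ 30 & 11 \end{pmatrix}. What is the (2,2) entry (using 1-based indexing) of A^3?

Characteristic polynomial: μ^2 + 3μ - 4 = (μ - 1)(μ + 4), so the eigenvalues are -4, 1.
μ=1: eigenvector (1, -3).
μ=-4: eigenvector (1, -2).
P = [[1, 1], [-3, -2]], D = diag(1, -4), P⁻¹ = [[-2, -1], [3, 1]].
A³ = P·diag(1, -64)·P⁻¹ = [[-194, -65], [390, 131]].
The requested entry is 131.

131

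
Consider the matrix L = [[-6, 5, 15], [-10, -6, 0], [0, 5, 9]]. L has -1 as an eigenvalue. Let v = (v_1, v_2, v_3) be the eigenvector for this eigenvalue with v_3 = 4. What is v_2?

L + 1I = [[-5, 5, 15], [-10, -5, 0], [0, 5, 10]].
Solving (L + 1I)v = 0 gives the eigenspace spanned by (4, -8, 4).
With v_3 = 4, v = (4, -8, 4), so v_2 = -8.

-8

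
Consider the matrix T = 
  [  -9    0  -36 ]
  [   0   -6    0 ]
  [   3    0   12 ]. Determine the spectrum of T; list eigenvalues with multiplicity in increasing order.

-6, 0, 3

Characteristic polynomial: p(μ) = μ^3 + 3μ^2 - 18μ = μ(μ - 3)(μ + 6).
Roots (with multiplicity): -6, 0, 3.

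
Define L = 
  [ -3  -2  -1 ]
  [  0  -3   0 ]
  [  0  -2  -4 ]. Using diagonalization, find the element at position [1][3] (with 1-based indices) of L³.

-37

Characteristic polynomial: r^3 + 10r^2 + 33r + 36 = (r + 3)^2(r + 4), so the eigenvalues are -4, -3, -3.
r=-3: eigenvector (1, 0, 0).
r=-3: eigenvector (-3, 1, -2).
r=-4: eigenvector (1, 0, 1).
P = [[1, -3, 1], [0, 1, 0], [0, -2, 1]], D = diag(-3, -3, -4), P⁻¹ = [[1, 1, -1], [0, 1, 0], [0, 2, 1]].
L³ = P·diag(-27, -27, -64)·P⁻¹ = [[-27, -74, -37], [0, -27, 0], [0, -74, -64]].
The requested entry is -37.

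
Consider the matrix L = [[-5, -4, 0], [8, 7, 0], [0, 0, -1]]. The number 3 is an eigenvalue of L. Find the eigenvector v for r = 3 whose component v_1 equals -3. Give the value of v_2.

6

L − 3I = [[-8, -4, 0], [8, 4, 0], [0, 0, -4]].
Solving (L − 3I)v = 0 gives the eigenspace spanned by (-3, 6, 0).
With v_1 = -3, v = (-3, 6, 0), so v_2 = 6.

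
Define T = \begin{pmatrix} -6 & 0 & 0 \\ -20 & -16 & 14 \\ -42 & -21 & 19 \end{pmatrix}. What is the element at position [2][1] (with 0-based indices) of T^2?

Characteristic polynomial: r^3 + 3r^2 - 28r - 60 = (r - 5)(r + 2)(r + 6), so the eigenvalues are -6, -2, 5.
r=-2: eigenvector (0, 1, 1).
r=5: eigenvector (0, -2, -3).
r=-6: eigenvector (1, -2, 0).
P = [[0, 0, 1], [1, -2, -2], [1, -3, 0]], D = diag(-2, 5, -6), P⁻¹ = [[6, 3, -2], [2, 1, -1], [1, 0, 0]].
T² = P·diag(4, 25, 36)·P⁻¹ = [[36, 0, 0], [-148, -38, 42], [-126, -63, 67]].
The requested entry is -63.

-63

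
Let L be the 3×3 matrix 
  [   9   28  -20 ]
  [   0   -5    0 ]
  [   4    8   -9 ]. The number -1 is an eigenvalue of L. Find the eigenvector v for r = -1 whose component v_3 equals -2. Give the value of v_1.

L + 1I = [[10, 28, -20], [0, -4, 0], [4, 8, -8]].
Solving (L + 1I)v = 0 gives the eigenspace spanned by (-4, 0, -2).
With v_3 = -2, v = (-4, 0, -2), so v_1 = -4.

-4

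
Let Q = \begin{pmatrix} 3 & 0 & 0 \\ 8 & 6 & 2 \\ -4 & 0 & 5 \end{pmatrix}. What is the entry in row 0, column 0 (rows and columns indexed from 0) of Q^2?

Characteristic polynomial: r^3 - 14r^2 + 63r - 90 = (r - 6)(r - 5)(r - 3), so the eigenvalues are 3, 5, 6.
r=3: eigenvector (1, -4, 2).
r=6: eigenvector (0, 1, 0).
r=5: eigenvector (0, -2, 1).
P = [[1, 0, 0], [-4, 1, -2], [2, 0, 1]], D = diag(3, 6, 5), P⁻¹ = [[1, 0, 0], [0, 1, 2], [-2, 0, 1]].
Q² = P·diag(9, 36, 25)·P⁻¹ = [[9, 0, 0], [64, 36, 22], [-32, 0, 25]].
The requested entry is 9.

9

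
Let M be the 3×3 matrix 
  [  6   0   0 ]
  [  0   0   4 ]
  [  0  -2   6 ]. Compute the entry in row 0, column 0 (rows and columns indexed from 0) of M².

Characteristic polynomial: r^3 - 12r^2 + 44r - 48 = (r - 6)(r - 4)(r - 2), so the eigenvalues are 2, 4, 6.
r=4: eigenvector (0, 1, 1).
r=2: eigenvector (0, 2, 1).
r=6: eigenvector (1, 0, 0).
P = [[0, 0, 1], [1, 2, 0], [1, 1, 0]], D = diag(4, 2, 6), P⁻¹ = [[0, -1, 2], [0, 1, -1], [1, 0, 0]].
M² = P·diag(16, 4, 36)·P⁻¹ = [[36, 0, 0], [0, -8, 24], [0, -12, 28]].
The requested entry is 36.

36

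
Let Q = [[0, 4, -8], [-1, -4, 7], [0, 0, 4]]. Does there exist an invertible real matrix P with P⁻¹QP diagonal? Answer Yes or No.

Characteristic polynomial: p(μ) = μ^3 - 12μ - 16 = (μ - 4)(μ + 2)^2.
μ = -2 has algebraic multiplicity 2; rank(Q + 2I) = 2, so geometric multiplicity = 1.
Geometric multiplicity < algebraic multiplicity, so Q is not diagonalizable.

No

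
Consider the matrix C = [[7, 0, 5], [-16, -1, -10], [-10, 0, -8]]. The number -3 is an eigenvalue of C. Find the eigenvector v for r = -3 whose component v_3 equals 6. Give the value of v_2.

C + 3I = [[10, 0, 5], [-16, 2, -10], [-10, 0, -5]].
Solving (C + 3I)v = 0 gives the eigenspace spanned by (-3, 6, 6).
With v_3 = 6, v = (-3, 6, 6), so v_2 = 6.

6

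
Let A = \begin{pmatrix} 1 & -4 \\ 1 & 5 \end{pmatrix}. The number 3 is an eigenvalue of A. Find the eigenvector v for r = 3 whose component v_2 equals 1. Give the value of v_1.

A − 3I = [[-2, -4], [1, 2]].
Solving (A − 3I)v = 0 gives the eigenspace spanned by (-2, 1).
With v_2 = 1, v = (-2, 1), so v_1 = -2.

-2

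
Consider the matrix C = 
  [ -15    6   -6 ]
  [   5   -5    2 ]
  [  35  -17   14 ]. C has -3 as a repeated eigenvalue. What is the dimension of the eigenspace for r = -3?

1

C + 3I = [[-12, 6, -6], [5, -2, 2], [35, -17, 17]].
This matrix has rank 2, so its null space has dimension 3 − 2 = 1.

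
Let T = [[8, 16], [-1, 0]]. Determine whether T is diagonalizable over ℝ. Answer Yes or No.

Characteristic polynomial: p(s) = s^2 - 8s + 16 = (s - 4)^2.
s = 4 has algebraic multiplicity 2; rank(T − 4I) = 1, so geometric multiplicity = 1.
Geometric multiplicity < algebraic multiplicity, so T is not diagonalizable.

No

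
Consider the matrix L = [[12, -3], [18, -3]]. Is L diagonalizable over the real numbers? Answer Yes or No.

Yes

Characteristic polynomial: p(s) = s^2 - 9s + 18 = (s - 6)(s - 3).
All 2 eigenvalues are distinct, so L is diagonalizable.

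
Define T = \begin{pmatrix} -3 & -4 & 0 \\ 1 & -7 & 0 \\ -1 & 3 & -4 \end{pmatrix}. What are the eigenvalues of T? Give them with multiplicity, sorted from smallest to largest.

Characteristic polynomial: p(r) = r^3 + 14r^2 + 65r + 100 = (r + 4)(r + 5)^2.
Roots (with multiplicity): -5, -5, -4.

-5, -5, -4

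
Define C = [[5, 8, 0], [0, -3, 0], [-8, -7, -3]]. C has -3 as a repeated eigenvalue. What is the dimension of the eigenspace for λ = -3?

1

C + 3I = [[8, 8, 0], [0, 0, 0], [-8, -7, 0]].
This matrix has rank 2, so its null space has dimension 3 − 2 = 1.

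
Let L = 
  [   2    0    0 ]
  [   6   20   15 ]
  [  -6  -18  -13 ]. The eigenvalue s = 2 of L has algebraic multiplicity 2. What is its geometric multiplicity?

L − 2I = [[0, 0, 0], [6, 18, 15], [-6, -18, -15]].
This matrix has rank 1, so its null space has dimension 3 − 1 = 2.

2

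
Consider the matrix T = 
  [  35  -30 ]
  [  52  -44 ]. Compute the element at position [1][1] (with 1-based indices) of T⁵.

Characteristic polynomial: r^2 + 9r + 20 = (r + 4)(r + 5), so the eigenvalues are -5, -4.
r=-4: eigenvector (10, 13).
r=-5: eigenvector (3, 4).
P = [[10, 3], [13, 4]], D = diag(-4, -5), P⁻¹ = [[4, -3], [-13, 10]].
T⁵ = P·diag(-1024, -3125)·P⁻¹ = [[80915, -63030], [109252, -85064]].
The requested entry is 80915.

80915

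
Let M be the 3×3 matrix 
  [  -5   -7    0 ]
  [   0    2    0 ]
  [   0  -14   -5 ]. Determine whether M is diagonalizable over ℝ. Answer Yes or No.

Yes

Characteristic polynomial: p(μ) = μ^3 + 8μ^2 + 5μ - 50 = (μ - 2)(μ + 5)^2.
μ = -5 has algebraic multiplicity 2; rank(M + 5I) = 1, so geometric multiplicity = 2.
Every eigenvalue has geometric = algebraic multiplicity, so M is diagonalizable.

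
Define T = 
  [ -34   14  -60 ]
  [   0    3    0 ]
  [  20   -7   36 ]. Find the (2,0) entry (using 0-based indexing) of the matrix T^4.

2080

Characteristic polynomial: μ^3 - 5μ^2 - 18μ + 72 = (μ - 6)(μ - 3)(μ + 4), so the eigenvalues are -4, 3, 6.
μ=6: eigenvector (-3, 0, 2).
μ=3: eigenvector (2, 1, -1).
μ=-4: eigenvector (-2, 0, 1).
P = [[-3, 2, -2], [0, 1, 0], [2, -1, 1]], D = diag(6, 3, -4), P⁻¹ = [[1, 0, 2], [0, 1, 0], [-2, 1, -3]].
T⁴ = P·diag(1296, 81, 256)·P⁻¹ = [[-2864, -350, -6240], [0, 81, 0], [2080, 175, 4416]].
The requested entry is 2080.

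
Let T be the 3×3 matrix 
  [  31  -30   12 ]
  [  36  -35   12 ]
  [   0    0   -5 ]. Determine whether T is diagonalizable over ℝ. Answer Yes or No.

Yes

Characteristic polynomial: p(μ) = μ^3 + 9μ^2 + 15μ - 25 = (μ - 1)(μ + 5)^2.
μ = -5 has algebraic multiplicity 2; rank(T + 5I) = 1, so geometric multiplicity = 2.
Every eigenvalue has geometric = algebraic multiplicity, so T is diagonalizable.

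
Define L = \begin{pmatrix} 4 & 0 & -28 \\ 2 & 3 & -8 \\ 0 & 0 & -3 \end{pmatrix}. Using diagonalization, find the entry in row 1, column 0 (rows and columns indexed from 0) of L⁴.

350

Characteristic polynomial: λ^3 - 4λ^2 - 9λ + 36 = (λ - 4)(λ - 3)(λ + 3), so the eigenvalues are -3, 3, 4.
λ=4: eigenvector (1, 2, 0).
λ=3: eigenvector (0, 1, 0).
λ=-3: eigenvector (4, 0, 1).
P = [[1, 0, 4], [2, 1, 0], [0, 0, 1]], D = diag(4, 3, -3), P⁻¹ = [[1, 0, -4], [-2, 1, 8], [0, 0, 1]].
L⁴ = P·diag(256, 81, 81)·P⁻¹ = [[256, 0, -700], [350, 81, -1400], [0, 0, 81]].
The requested entry is 350.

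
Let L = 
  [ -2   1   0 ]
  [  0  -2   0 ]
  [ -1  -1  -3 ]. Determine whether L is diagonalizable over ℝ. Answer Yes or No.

Characteristic polynomial: p(s) = s^3 + 7s^2 + 16s + 12 = (s + 2)^2(s + 3).
s = -2 has algebraic multiplicity 2; rank(L + 2I) = 2, so geometric multiplicity = 1.
Geometric multiplicity < algebraic multiplicity, so L is not diagonalizable.

No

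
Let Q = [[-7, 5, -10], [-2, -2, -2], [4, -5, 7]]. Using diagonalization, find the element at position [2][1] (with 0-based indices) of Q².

-5

Characteristic polynomial: t^3 + 2t^2 - 9t - 18 = (t - 3)(t + 2)(t + 3), so the eigenvalues are -3, -2, 3.
t=-3: eigenvector (0, 2, 1).
t=-2: eigenvector (-1, 1, 1).
t=3: eigenvector (-1, 0, 1).
P = [[0, -1, -1], [2, 1, 0], [1, 1, 1]], D = diag(-3, -2, 3), P⁻¹ = [[1, 0, 1], [-2, 1, -2], [1, -1, 2]].
Q² = P·diag(9, 4, 9)·P⁻¹ = [[-1, 5, -10], [10, 4, 10], [10, -5, 19]].
The requested entry is -5.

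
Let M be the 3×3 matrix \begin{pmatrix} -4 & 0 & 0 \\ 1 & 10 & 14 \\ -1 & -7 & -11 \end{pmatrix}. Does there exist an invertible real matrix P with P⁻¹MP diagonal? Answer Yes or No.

Characteristic polynomial: p(μ) = μ^3 + 5μ^2 - 8μ - 48 = (μ - 3)(μ + 4)^2.
μ = -4 has algebraic multiplicity 2; rank(M + 4I) = 2, so geometric multiplicity = 1.
Geometric multiplicity < algebraic multiplicity, so M is not diagonalizable.

No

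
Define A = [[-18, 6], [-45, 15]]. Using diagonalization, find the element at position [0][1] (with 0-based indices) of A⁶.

-1458

Characteristic polynomial: λ^2 + 3λ = λ(λ + 3), so the eigenvalues are -3, 0.
λ=0: eigenvector (1, 3).
λ=-3: eigenvector (-2, -5).
P = [[1, -2], [3, -5]], D = diag(0, -3), P⁻¹ = [[-5, 2], [-3, 1]].
A⁶ = P·diag(0, 729)·P⁻¹ = [[4374, -1458], [10935, -3645]].
The requested entry is -1458.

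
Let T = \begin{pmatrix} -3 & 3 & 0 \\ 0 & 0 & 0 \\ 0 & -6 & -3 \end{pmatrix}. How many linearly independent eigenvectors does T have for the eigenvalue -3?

T + 3I = [[0, 3, 0], [0, 3, 0], [0, -6, 0]].
This matrix has rank 1, so its null space has dimension 3 − 1 = 2.

2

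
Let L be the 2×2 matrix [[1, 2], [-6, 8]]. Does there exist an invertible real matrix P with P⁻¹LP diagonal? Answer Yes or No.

Characteristic polynomial: p(r) = r^2 - 9r + 20 = (r - 5)(r - 4).
All 2 eigenvalues are distinct, so L is diagonalizable.

Yes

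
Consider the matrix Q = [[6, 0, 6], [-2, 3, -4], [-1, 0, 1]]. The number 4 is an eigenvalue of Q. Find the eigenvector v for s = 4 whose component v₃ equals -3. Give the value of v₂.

-6

Q − 4I = [[2, 0, 6], [-2, -1, -4], [-1, 0, -3]].
Solving (Q − 4I)v = 0 gives the eigenspace spanned by (9, -6, -3).
With v₃ = -3, v = (9, -6, -3), so v₂ = -6.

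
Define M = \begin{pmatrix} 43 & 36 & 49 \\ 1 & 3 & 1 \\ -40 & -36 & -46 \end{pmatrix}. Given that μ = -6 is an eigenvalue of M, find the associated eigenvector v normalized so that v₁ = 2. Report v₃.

M + 6I = [[49, 36, 49], [1, 9, 1], [-40, -36, -40]].
Solving (M + 6I)v = 0 gives the eigenspace spanned by (2, 0, -2).
With v₁ = 2, v = (2, 0, -2), so v₃ = -2.

-2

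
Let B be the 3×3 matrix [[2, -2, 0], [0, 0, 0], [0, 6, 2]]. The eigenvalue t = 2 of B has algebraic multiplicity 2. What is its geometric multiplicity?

2

B − 2I = [[0, -2, 0], [0, -2, 0], [0, 6, 0]].
This matrix has rank 1, so its null space has dimension 3 − 1 = 2.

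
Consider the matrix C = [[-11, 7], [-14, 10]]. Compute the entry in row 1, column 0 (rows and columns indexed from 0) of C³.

Characteristic polynomial: λ^2 + λ - 12 = (λ - 3)(λ + 4), so the eigenvalues are -4, 3.
λ=3: eigenvector (-1, -2).
λ=-4: eigenvector (1, 1).
P = [[-1, 1], [-2, 1]], D = diag(3, -4), P⁻¹ = [[1, -1], [2, -1]].
C³ = P·diag(27, -64)·P⁻¹ = [[-155, 91], [-182, 118]].
The requested entry is -182.

-182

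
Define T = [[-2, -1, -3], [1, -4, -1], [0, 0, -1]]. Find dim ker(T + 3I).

1

T + 3I = [[1, -1, -3], [1, -1, -1], [0, 0, 2]].
This matrix has rank 2, so its null space has dimension 3 − 2 = 1.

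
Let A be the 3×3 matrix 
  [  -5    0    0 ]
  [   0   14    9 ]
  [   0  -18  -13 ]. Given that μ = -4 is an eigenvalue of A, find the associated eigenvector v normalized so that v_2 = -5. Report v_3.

10

A + 4I = [[-1, 0, 0], [0, 18, 9], [0, -18, -9]].
Solving (A + 4I)v = 0 gives the eigenspace spanned by (0, -5, 10).
With v_2 = -5, v = (0, -5, 10), so v_3 = 10.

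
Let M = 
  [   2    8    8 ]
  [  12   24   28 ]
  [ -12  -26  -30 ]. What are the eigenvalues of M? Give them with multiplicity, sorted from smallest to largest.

-4, -2, 2

Characteristic polynomial: p(λ) = λ^3 + 4λ^2 - 4λ - 16 = (λ - 2)(λ + 2)(λ + 4).
Roots (with multiplicity): -4, -2, 2.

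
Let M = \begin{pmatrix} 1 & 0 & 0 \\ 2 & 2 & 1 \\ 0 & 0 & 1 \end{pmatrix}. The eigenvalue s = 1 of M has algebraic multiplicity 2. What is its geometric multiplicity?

M − 1I = [[0, 0, 0], [2, 1, 1], [0, 0, 0]].
This matrix has rank 1, so its null space has dimension 3 − 1 = 2.

2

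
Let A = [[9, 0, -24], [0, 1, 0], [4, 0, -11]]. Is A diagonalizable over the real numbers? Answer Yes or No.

Yes

Characteristic polynomial: p(r) = r^3 + r^2 - 5r + 3 = (r - 1)^2(r + 3).
r = 1 has algebraic multiplicity 2; rank(A − 1I) = 1, so geometric multiplicity = 2.
Every eigenvalue has geometric = algebraic multiplicity, so A is diagonalizable.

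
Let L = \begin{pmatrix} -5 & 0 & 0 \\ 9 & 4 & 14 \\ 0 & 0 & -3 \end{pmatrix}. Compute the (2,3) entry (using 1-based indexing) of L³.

182

Characteristic polynomial: r^3 + 4r^2 - 17r - 60 = (r - 4)(r + 3)(r + 5), so the eigenvalues are -5, -3, 4.
r=-5: eigenvector (1, -1, 0).
r=4: eigenvector (0, 1, 0).
r=-3: eigenvector (0, -2, 1).
P = [[1, 0, 0], [-1, 1, -2], [0, 0, 1]], D = diag(-5, 4, -3), P⁻¹ = [[1, 0, 0], [1, 1, 2], [0, 0, 1]].
L³ = P·diag(-125, 64, -27)·P⁻¹ = [[-125, 0, 0], [189, 64, 182], [0, 0, -27]].
The requested entry is 182.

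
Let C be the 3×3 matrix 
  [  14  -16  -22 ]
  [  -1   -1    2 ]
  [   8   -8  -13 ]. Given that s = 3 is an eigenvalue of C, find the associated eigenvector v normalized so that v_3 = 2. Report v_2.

0

C − 3I = [[11, -16, -22], [-1, -4, 2], [8, -8, -16]].
Solving (C − 3I)v = 0 gives the eigenspace spanned by (4, 0, 2).
With v_3 = 2, v = (4, 0, 2), so v_2 = 0.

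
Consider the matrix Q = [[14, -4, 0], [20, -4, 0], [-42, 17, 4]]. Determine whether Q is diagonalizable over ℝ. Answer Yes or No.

No

Characteristic polynomial: p(μ) = μ^3 - 14μ^2 + 64μ - 96 = (μ - 6)(μ - 4)^2.
μ = 4 has algebraic multiplicity 2; rank(Q − 4I) = 2, so geometric multiplicity = 1.
Geometric multiplicity < algebraic multiplicity, so Q is not diagonalizable.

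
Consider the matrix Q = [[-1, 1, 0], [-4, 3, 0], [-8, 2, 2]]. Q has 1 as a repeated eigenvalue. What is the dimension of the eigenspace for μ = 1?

Q − 1I = [[-2, 1, 0], [-4, 2, 0], [-8, 2, 1]].
This matrix has rank 2, so its null space has dimension 3 − 2 = 1.

1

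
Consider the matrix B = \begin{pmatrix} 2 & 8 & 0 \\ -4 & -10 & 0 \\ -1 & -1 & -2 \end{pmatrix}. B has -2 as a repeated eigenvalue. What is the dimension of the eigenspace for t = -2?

B + 2I = [[4, 8, 0], [-4, -8, 0], [-1, -1, 0]].
This matrix has rank 2, so its null space has dimension 3 − 2 = 1.

1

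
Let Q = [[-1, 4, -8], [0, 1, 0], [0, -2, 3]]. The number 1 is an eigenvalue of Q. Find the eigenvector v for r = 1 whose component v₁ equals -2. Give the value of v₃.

Q − 1I = [[-2, 4, -8], [0, 0, 0], [0, -2, 2]].
Solving (Q − 1I)v = 0 gives the eigenspace spanned by (-2, 1, 1).
With v₁ = -2, v = (-2, 1, 1), so v₃ = 1.

1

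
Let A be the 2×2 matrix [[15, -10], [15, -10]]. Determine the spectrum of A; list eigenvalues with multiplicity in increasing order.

0, 5

Characteristic polynomial: p(t) = t^2 - 5t = t(t - 5).
Roots (with multiplicity): 0, 5.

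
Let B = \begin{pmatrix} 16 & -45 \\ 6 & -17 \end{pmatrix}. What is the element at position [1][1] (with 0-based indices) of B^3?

Characteristic polynomial: s^2 + s - 2 = (s - 1)(s + 2), so the eigenvalues are -2, 1.
s=1: eigenvector (3, 1).
s=-2: eigenvector (-5, -2).
P = [[3, -5], [1, -2]], D = diag(1, -2), P⁻¹ = [[2, -5], [1, -3]].
B³ = P·diag(1, -8)·P⁻¹ = [[46, -135], [18, -53]].
The requested entry is -53.

-53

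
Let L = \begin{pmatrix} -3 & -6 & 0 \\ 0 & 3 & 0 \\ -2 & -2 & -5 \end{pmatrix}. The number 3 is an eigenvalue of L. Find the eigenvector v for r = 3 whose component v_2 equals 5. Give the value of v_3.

L − 3I = [[-6, -6, 0], [0, 0, 0], [-2, -2, -8]].
Solving (L − 3I)v = 0 gives the eigenspace spanned by (-5, 5, 0).
With v_2 = 5, v = (-5, 5, 0), so v_3 = 0.

0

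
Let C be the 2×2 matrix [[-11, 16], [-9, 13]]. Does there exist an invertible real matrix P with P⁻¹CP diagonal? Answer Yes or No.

Characteristic polynomial: p(t) = t^2 - 2t + 1 = (t - 1)^2.
t = 1 has algebraic multiplicity 2; rank(C − 1I) = 1, so geometric multiplicity = 1.
Geometric multiplicity < algebraic multiplicity, so C is not diagonalizable.

No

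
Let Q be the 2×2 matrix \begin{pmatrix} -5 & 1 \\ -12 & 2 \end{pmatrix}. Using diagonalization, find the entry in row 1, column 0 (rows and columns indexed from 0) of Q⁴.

180

Characteristic polynomial: r^2 + 3r + 2 = (r + 1)(r + 2), so the eigenvalues are -2, -1.
r=-1: eigenvector (1, 4).
r=-2: eigenvector (1, 3).
P = [[1, 1], [4, 3]], D = diag(-1, -2), P⁻¹ = [[-3, 1], [4, -1]].
Q⁴ = P·diag(1, 16)·P⁻¹ = [[61, -15], [180, -44]].
The requested entry is 180.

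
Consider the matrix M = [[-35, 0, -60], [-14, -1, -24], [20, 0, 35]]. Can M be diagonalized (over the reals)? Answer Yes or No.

Yes

Characteristic polynomial: p(t) = t^3 + t^2 - 25t - 25 = (t - 5)(t + 1)(t + 5).
All 3 eigenvalues are distinct, so M is diagonalizable.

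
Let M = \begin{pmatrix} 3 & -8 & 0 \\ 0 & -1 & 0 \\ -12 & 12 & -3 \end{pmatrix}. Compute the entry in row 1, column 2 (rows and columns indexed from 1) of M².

Characteristic polynomial: μ^3 + μ^2 - 9μ - 9 = (μ - 3)(μ + 1)(μ + 3), so the eigenvalues are -3, -1, 3.
μ=3: eigenvector (1, 0, -2).
μ=-1: eigenvector (2, 1, -6).
μ=-3: eigenvector (0, 0, 1).
P = [[1, 2, 0], [0, 1, 0], [-2, -6, 1]], D = diag(3, -1, -3), P⁻¹ = [[1, -2, 0], [0, 1, 0], [2, 2, 1]].
M² = P·diag(9, 1, 9)·P⁻¹ = [[9, -16, 0], [0, 1, 0], [0, 48, 9]].
The requested entry is -16.

-16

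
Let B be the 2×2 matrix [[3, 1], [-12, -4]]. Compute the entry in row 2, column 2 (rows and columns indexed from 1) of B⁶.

4

Characteristic polynomial: μ^2 + μ = μ(μ + 1), so the eigenvalues are -1, 0.
μ=-1: eigenvector (-1, 4).
μ=0: eigenvector (1, -3).
P = [[-1, 1], [4, -3]], D = diag(-1, 0), P⁻¹ = [[3, 1], [4, 1]].
B⁶ = P·diag(1, 0)·P⁻¹ = [[-3, -1], [12, 4]].
The requested entry is 4.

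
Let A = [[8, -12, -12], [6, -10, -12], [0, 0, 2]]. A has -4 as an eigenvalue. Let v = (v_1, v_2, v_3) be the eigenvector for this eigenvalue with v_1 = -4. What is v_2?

A + 4I = [[12, -12, -12], [6, -6, -12], [0, 0, 6]].
Solving (A + 4I)v = 0 gives the eigenspace spanned by (-4, -4, 0).
With v_1 = -4, v = (-4, -4, 0), so v_2 = -4.

-4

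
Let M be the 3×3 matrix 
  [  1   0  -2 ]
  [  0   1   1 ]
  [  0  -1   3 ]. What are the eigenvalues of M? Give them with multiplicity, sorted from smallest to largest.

1, 2, 2

Characteristic polynomial: p(λ) = λ^3 - 5λ^2 + 8λ - 4 = (λ - 2)^2(λ - 1).
Roots (with multiplicity): 1, 2, 2.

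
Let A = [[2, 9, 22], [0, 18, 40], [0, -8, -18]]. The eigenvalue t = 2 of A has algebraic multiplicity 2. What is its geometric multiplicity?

1

A − 2I = [[0, 9, 22], [0, 16, 40], [0, -8, -20]].
This matrix has rank 2, so its null space has dimension 3 − 2 = 1.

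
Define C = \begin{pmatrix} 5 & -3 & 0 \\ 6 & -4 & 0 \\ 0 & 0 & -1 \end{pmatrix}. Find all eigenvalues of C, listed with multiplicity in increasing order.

-1, -1, 2

Characteristic polynomial: p(r) = r^3 - 3r - 2 = (r - 2)(r + 1)^2.
Roots (with multiplicity): -1, -1, 2.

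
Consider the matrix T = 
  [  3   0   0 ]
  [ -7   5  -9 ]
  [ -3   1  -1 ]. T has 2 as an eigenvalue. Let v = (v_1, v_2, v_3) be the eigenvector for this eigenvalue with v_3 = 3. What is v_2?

9

T − 2I = [[1, 0, 0], [-7, 3, -9], [-3, 1, -3]].
Solving (T − 2I)v = 0 gives the eigenspace spanned by (0, 9, 3).
With v_3 = 3, v = (0, 9, 3), so v_2 = 9.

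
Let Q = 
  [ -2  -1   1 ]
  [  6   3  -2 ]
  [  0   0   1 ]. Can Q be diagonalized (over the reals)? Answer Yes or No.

Yes

Characteristic polynomial: p(s) = s^3 - 2s^2 + s = s(s - 1)^2.
s = 1 has algebraic multiplicity 2; rank(Q − 1I) = 1, so geometric multiplicity = 2.
Every eigenvalue has geometric = algebraic multiplicity, so Q is diagonalizable.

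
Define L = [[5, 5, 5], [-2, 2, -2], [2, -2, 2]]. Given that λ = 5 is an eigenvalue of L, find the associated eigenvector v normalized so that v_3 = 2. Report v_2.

-2

L − 5I = [[0, 5, 5], [-2, -3, -2], [2, -2, -3]].
Solving (L − 5I)v = 0 gives the eigenspace spanned by (1, -2, 2).
With v_3 = 2, v = (1, -2, 2), so v_2 = -2.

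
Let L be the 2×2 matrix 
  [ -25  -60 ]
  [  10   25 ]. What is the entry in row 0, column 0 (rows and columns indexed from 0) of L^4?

625

Characteristic polynomial: t^2 - 25 = (t - 5)(t + 5), so the eigenvalues are -5, 5.
t=5: eigenvector (-2, 1).
t=-5: eigenvector (-3, 1).
P = [[-2, -3], [1, 1]], D = diag(5, -5), P⁻¹ = [[1, 3], [-1, -2]].
L⁴ = P·diag(625, 625)·P⁻¹ = [[625, 0], [0, 625]].
The requested entry is 625.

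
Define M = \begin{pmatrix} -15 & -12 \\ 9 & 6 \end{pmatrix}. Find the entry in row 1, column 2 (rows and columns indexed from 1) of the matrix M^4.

Characteristic polynomial: t^2 + 9t + 18 = (t + 3)(t + 6), so the eigenvalues are -6, -3.
t=-6: eigenvector (4, -3).
t=-3: eigenvector (-1, 1).
P = [[4, -1], [-3, 1]], D = diag(-6, -3), P⁻¹ = [[1, 1], [3, 4]].
M⁴ = P·diag(1296, 81)·P⁻¹ = [[4941, 4860], [-3645, -3564]].
The requested entry is 4860.

4860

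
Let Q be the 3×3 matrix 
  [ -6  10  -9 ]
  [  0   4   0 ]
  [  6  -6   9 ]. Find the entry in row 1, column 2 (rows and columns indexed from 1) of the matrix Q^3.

Characteristic polynomial: μ^3 - 7μ^2 + 12μ = μ(μ - 4)(μ - 3), so the eigenvalues are 0, 3, 4.
μ=3: eigenvector (-1, 0, 1).
μ=4: eigenvector (1, 1, 0).
μ=0: eigenvector (3, 0, -2).
P = [[-1, 1, 3], [0, 1, 0], [1, 0, -2]], D = diag(3, 4, 0), P⁻¹ = [[2, -2, 3], [0, 1, 0], [1, -1, 1]].
Q³ = P·diag(27, 64, 0)·P⁻¹ = [[-54, 118, -81], [0, 64, 0], [54, -54, 81]].
The requested entry is 118.

118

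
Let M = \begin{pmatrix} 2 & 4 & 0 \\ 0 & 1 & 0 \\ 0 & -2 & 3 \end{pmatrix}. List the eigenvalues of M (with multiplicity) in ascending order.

1, 2, 3

Characteristic polynomial: p(t) = t^3 - 6t^2 + 11t - 6 = (t - 3)(t - 2)(t - 1).
Roots (with multiplicity): 1, 2, 3.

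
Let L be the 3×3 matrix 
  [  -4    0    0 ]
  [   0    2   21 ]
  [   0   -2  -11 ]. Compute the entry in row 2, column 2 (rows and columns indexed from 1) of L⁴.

-1958

Characteristic polynomial: μ^3 + 13μ^2 + 56μ + 80 = (μ + 4)^2(μ + 5), so the eigenvalues are -5, -4, -4.
μ=-4: eigenvector (1, 0, 0).
μ=-4: eigenvector (0, 7, -2).
μ=-5: eigenvector (0, -3, 1).
P = [[1, 0, 0], [0, 7, -3], [0, -2, 1]], D = diag(-4, -4, -5), P⁻¹ = [[1, 0, 0], [0, 1, 3], [0, 2, 7]].
L⁴ = P·diag(256, 256, 625)·P⁻¹ = [[256, 0, 0], [0, -1958, -7749], [0, 738, 2839]].
The requested entry is -1958.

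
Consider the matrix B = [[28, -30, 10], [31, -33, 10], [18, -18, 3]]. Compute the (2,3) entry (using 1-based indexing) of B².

10

Characteristic polynomial: r^3 + 2r^2 - 9r - 18 = (r - 3)(r + 2)(r + 3), so the eigenvalues are -3, -2, 3.
r=-2: eigenvector (1, 1, 0).
r=3: eigenvector (2, 2, 1).
r=-3: eigenvector (0, 1, 3).
P = [[1, 2, 0], [1, 2, 1], [0, 1, 3]], D = diag(-2, 3, -3), P⁻¹ = [[-5, 6, -2], [3, -3, 1], [-1, 1, 0]].
B² = P·diag(4, 9, 9)·P⁻¹ = [[34, -30, 10], [25, -21, 10], [0, 0, 9]].
The requested entry is 10.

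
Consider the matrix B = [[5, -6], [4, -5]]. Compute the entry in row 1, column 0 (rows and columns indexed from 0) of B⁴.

Characteristic polynomial: λ^2 - 1 = (λ - 1)(λ + 1), so the eigenvalues are -1, 1.
λ=-1: eigenvector (1, 1).
λ=1: eigenvector (3, 2).
P = [[1, 3], [1, 2]], D = diag(-1, 1), P⁻¹ = [[-2, 3], [1, -1]].
B⁴ = P·diag(1, 1)·P⁻¹ = [[1, 0], [0, 1]].
The requested entry is 0.

0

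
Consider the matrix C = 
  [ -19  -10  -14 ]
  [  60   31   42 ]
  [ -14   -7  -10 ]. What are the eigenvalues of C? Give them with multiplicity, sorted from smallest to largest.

Characteristic polynomial: p(t) = t^3 - 2t^2 - 11t + 12 = (t - 4)(t - 1)(t + 3).
Roots (with multiplicity): -3, 1, 4.

-3, 1, 4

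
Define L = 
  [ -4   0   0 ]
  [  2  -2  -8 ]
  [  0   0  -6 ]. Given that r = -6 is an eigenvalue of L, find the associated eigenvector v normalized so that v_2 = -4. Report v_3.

-2

L + 6I = [[2, 0, 0], [2, 4, -8], [0, 0, 0]].
Solving (L + 6I)v = 0 gives the eigenspace spanned by (0, -4, -2).
With v_2 = -4, v = (0, -4, -2), so v_3 = -2.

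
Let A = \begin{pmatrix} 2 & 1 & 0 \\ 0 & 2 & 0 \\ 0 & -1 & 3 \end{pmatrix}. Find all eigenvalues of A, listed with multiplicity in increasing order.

2, 2, 3

Characteristic polynomial: p(t) = t^3 - 7t^2 + 16t - 12 = (t - 3)(t - 2)^2.
Roots (with multiplicity): 2, 2, 3.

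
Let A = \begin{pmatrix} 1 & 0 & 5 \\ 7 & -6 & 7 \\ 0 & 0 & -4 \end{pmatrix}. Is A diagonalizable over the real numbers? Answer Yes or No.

Yes

Characteristic polynomial: p(r) = r^3 + 9r^2 + 14r - 24 = (r - 1)(r + 4)(r + 6).
All 3 eigenvalues are distinct, so A is diagonalizable.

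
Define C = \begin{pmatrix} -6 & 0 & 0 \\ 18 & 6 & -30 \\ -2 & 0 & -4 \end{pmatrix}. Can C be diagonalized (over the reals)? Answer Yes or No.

Characteristic polynomial: p(r) = r^3 + 4r^2 - 36r - 144 = (r - 6)(r + 4)(r + 6).
All 3 eigenvalues are distinct, so C is diagonalizable.

Yes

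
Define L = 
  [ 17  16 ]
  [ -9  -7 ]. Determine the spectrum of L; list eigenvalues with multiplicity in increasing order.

Characteristic polynomial: p(s) = s^2 - 10s + 25 = (s - 5)^2.
Roots (with multiplicity): 5, 5.

5, 5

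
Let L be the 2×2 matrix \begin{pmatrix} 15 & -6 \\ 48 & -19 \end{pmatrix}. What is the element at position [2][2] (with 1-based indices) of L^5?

Characteristic polynomial: λ^2 + 4λ + 3 = (λ + 1)(λ + 3), so the eigenvalues are -3, -1.
λ=-3: eigenvector (1, 3).
λ=-1: eigenvector (-3, -8).
P = [[1, -3], [3, -8]], D = diag(-3, -1), P⁻¹ = [[-8, 3], [-3, 1]].
L⁵ = P·diag(-243, -1)·P⁻¹ = [[1935, -726], [5808, -2179]].
The requested entry is -2179.

-2179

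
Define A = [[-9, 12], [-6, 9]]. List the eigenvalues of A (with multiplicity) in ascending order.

Characteristic polynomial: p(s) = s^2 - 9 = (s - 3)(s + 3).
Roots (with multiplicity): -3, 3.

-3, 3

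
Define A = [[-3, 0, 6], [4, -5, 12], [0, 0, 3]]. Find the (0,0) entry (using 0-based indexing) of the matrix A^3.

-27

Characteristic polynomial: λ^3 + 5λ^2 - 9λ - 45 = (λ - 3)(λ + 3)(λ + 5), so the eigenvalues are -5, -3, 3.
λ=-3: eigenvector (1, 2, 0).
λ=-5: eigenvector (0, 1, 0).
λ=3: eigenvector (1, 2, 1).
P = [[1, 0, 1], [2, 1, 2], [0, 0, 1]], D = diag(-3, -5, 3), P⁻¹ = [[1, 0, -1], [-2, 1, 0], [0, 0, 1]].
A³ = P·diag(-27, -125, 27)·P⁻¹ = [[-27, 0, 54], [196, -125, 108], [0, 0, 27]].
The requested entry is -27.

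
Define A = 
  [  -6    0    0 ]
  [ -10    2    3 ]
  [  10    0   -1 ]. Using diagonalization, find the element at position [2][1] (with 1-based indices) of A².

Characteristic polynomial: r^3 + 5r^2 - 8r - 12 = (r - 2)(r + 1)(r + 6), so the eigenvalues are -6, -1, 2.
r=-1: eigenvector (0, 1, -1).
r=-6: eigenvector (1, 2, -2).
r=2: eigenvector (0, 1, 0).
P = [[0, 1, 0], [1, 2, 1], [-1, -2, 0]], D = diag(-1, -6, 2), P⁻¹ = [[-2, 0, -1], [1, 0, 0], [0, 1, 1]].
A² = P·diag(1, 36, 4)·P⁻¹ = [[36, 0, 0], [70, 4, 3], [-70, 0, 1]].
The requested entry is 70.

70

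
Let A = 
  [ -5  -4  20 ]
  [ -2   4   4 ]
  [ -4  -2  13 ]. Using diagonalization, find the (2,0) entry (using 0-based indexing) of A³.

-148

Characteristic polynomial: t^3 - 12t^2 + 47t - 60 = (t - 5)(t - 4)(t - 3), so the eigenvalues are 3, 4, 5.
t=3: eigenvector (9, 2, 4).
t=4: eigenvector (4, 1, 2).
t=5: eigenvector (2, 0, 1).
P = [[9, 4, 2], [2, 1, 0], [4, 2, 1]], D = diag(3, 4, 5), P⁻¹ = [[1, 0, -2], [-2, 1, 4], [0, -2, 1]].
A³ = P·diag(27, 64, 125)·P⁻¹ = [[-269, -244, 788], [-74, 64, 148], [-148, -122, 421]].
The requested entry is -148.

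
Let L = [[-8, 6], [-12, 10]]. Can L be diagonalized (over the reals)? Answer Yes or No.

Characteristic polynomial: p(r) = r^2 - 2r - 8 = (r - 4)(r + 2).
All 2 eigenvalues are distinct, so L is diagonalizable.

Yes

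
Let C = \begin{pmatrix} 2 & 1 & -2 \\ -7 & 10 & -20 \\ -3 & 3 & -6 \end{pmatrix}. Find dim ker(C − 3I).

1

C − 3I = [[-1, 1, -2], [-7, 7, -20], [-3, 3, -9]].
This matrix has rank 2, so its null space has dimension 3 − 2 = 1.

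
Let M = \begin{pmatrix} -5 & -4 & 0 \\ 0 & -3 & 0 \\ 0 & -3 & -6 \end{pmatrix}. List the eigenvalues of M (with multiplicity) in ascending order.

-6, -5, -3

Characteristic polynomial: p(t) = t^3 + 14t^2 + 63t + 90 = (t + 3)(t + 5)(t + 6).
Roots (with multiplicity): -6, -5, -3.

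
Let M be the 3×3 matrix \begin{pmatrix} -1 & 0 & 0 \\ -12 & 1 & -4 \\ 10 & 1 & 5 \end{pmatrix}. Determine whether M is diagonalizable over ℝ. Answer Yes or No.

Characteristic polynomial: p(r) = r^3 - 5r^2 + 3r + 9 = (r - 3)^2(r + 1).
r = 3 has algebraic multiplicity 2; rank(M − 3I) = 2, so geometric multiplicity = 1.
Geometric multiplicity < algebraic multiplicity, so M is not diagonalizable.

No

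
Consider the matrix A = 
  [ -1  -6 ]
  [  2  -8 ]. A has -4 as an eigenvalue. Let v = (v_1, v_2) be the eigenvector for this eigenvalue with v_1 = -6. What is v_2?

-3

A + 4I = [[3, -6], [2, -4]].
Solving (A + 4I)v = 0 gives the eigenspace spanned by (-6, -3).
With v_1 = -6, v = (-6, -3), so v_2 = -3.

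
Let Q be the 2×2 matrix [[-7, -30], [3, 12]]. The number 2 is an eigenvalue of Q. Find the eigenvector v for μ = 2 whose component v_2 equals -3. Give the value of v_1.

10

Q − 2I = [[-9, -30], [3, 10]].
Solving (Q − 2I)v = 0 gives the eigenspace spanned by (10, -3).
With v_2 = -3, v = (10, -3), so v_1 = 10.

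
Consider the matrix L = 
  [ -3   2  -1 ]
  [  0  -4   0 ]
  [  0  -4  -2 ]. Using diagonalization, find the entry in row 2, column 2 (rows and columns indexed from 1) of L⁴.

256

Characteristic polynomial: μ^3 + 9μ^2 + 26μ + 24 = (μ + 2)(μ + 3)(μ + 4), so the eigenvalues are -4, -3, -2.
μ=-3: eigenvector (1, 0, 0).
μ=-4: eigenvector (0, 1, 2).
μ=-2: eigenvector (-1, 0, 1).
P = [[1, 0, -1], [0, 1, 0], [0, 2, 1]], D = diag(-3, -4, -2), P⁻¹ = [[1, -2, 1], [0, 1, 0], [0, -2, 1]].
L⁴ = P·diag(81, 256, 16)·P⁻¹ = [[81, -130, 65], [0, 256, 0], [0, 480, 16]].
The requested entry is 256.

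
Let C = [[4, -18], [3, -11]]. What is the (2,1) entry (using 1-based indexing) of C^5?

Characteristic polynomial: μ^2 + 7μ + 10 = (μ + 2)(μ + 5), so the eigenvalues are -5, -2.
μ=-2: eigenvector (3, 1).
μ=-5: eigenvector (2, 1).
P = [[3, 2], [1, 1]], D = diag(-2, -5), P⁻¹ = [[1, -2], [-1, 3]].
C⁵ = P·diag(-32, -3125)·P⁻¹ = [[6154, -18558], [3093, -9311]].
The requested entry is 3093.

3093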